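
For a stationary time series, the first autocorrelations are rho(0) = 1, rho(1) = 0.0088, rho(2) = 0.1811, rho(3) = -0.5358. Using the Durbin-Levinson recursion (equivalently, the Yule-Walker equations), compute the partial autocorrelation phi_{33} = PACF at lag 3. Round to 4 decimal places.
\phi_{33} = -0.5570

The PACF at lag k is phi_{kk}, the last component of the solution
to the Yule-Walker system G_k phi = r_k where
  (G_k)_{ij} = rho(|i - j|), (r_k)_i = rho(i), i,j = 1..k.
Equivalently, Durbin-Levinson gives phi_{kk} iteratively:
  phi_{11} = rho(1)
  phi_{kk} = [rho(k) - sum_{j=1..k-1} phi_{k-1,j} rho(k-j)]
            / [1 - sum_{j=1..k-1} phi_{k-1,j} rho(j)],
  phi_{k,j} = phi_{k-1,j} - phi_{kk} phi_{k-1,k-j},  j = 1..k-1.
Step k = 1:
  phi_11 = rho(1) = 0.0088.
Step k = 2:
  phi_22 = [rho(2) - phi_11 rho(1)] / [1 - phi_11 rho(1)] = [0.1811 - (0.0088)(0.0088)] / [1 - (0.0088)(0.0088)]
         = 0.18102256 / 0.99992256 = 0.181037.
  Update: phi_21 = phi_11 - phi_22 phi_11 = 0.0088 - (0.181037)(0.0088) = 0.007207.
Step k = 3:
  phi_33 = [rho(3) - phi_21 rho(2) - phi_22 rho(1)] / [1 - phi_21 rho(1) - phi_22 rho(2)]
    numerator   = -0.5358 - (0.007207)(0.1811) - (0.181037)(0.0088) = -0.53869829
    denominator = 1 - (0.007207)(0.0088) - (0.181037)(0.1811) = 0.96715085
  phi_33 = -0.53869829 / 0.96715085 = -0.557.
Therefore phi_{33} = -0.5570.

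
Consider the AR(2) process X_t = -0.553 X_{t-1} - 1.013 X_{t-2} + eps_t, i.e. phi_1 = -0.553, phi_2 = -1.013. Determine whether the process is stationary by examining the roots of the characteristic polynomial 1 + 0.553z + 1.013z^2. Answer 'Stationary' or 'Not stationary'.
\text{Not stationary}

The AR(p) characteristic polynomial is P(z) = 1 + 0.553z + 1.013z^2.
Stationarity requires all roots to lie outside the unit circle, i.e. |z| > 1 for every root.
Set 1 + (0.553) z + (1.013) z^2 = 0, i.e. a z^2 + b z + c = 0 with a = 1.013, b = 0.553, c = 1.
Discriminant D = b^2 - 4ac = (0.553)^2 - 4*(1.013)*1 = 0.305809 - (4.052) = -3.746191.
D < 0, so the roots are the complex-conjugate pair z = (-b +/- i sqrt(-D)) / (2a) = -0.273 +/- 0.9553i.
For a conjugate pair |z|^2 = z * conj(z) = (product of roots) = c/a = 1/(1.013) = 0.987167, so |z| = sqrt(0.987167) = 0.9936 for both roots.
Moduli of all roots: 0.9936, 0.9936.
All moduli strictly greater than 1? No.
Verdict: Not stationary.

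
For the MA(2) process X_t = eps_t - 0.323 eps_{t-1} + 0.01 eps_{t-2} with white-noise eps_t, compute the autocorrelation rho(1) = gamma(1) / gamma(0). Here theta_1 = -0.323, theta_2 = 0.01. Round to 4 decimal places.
\rho(1) = -0.2954

For an MA(q) process with theta_0 = 1, the autocovariance is
  gamma(k) = sigma^2 * sum_{i=0..q-k} theta_i * theta_{i+k},
and rho(k) = gamma(k) / gamma(0). Sigma^2 cancels.
  numerator   = (1)*(-0.323) + (-0.323)*(0.01) = -0.32623.
  denominator = (1)^2 + (-0.323)^2 + (0.01)^2 = 1.104429.
  rho(1) = -0.32623 / 1.104429 = -0.2954.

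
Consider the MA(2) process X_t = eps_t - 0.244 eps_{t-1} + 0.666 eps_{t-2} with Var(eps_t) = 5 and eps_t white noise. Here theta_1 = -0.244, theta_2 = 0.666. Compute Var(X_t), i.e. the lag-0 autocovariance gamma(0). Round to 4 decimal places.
\gamma(0) = 7.5155

For an MA(q) process X_t = eps_t + sum_i theta_i eps_{t-i} with
Var(eps_t) = sigma^2, the variance is
  gamma(0) = sigma^2 * (1 + sum_i theta_i^2).
  sum_i theta_i^2 = (-0.244)^2 + (0.666)^2 = 0.059536 + 0.443556 = 0.503092.
  gamma(0) = 5 * (1 + 0.503092) = 5 * 1.503092 = 7.51546, which rounds to 7.5155.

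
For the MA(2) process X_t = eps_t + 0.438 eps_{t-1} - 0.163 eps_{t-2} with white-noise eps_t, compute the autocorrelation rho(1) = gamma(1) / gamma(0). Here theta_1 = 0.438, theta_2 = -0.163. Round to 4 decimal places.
\rho(1) = 0.3009

For an MA(q) process with theta_0 = 1, the autocovariance is
  gamma(k) = sigma^2 * sum_{i=0..q-k} theta_i * theta_{i+k},
and rho(k) = gamma(k) / gamma(0). Sigma^2 cancels.
  numerator   = (1)*(0.438) + (0.438)*(-0.163) = 0.366606.
  denominator = (1)^2 + (0.438)^2 + (-0.163)^2 = 1.218413.
  rho(1) = 0.366606 / 1.218413 = 0.3009.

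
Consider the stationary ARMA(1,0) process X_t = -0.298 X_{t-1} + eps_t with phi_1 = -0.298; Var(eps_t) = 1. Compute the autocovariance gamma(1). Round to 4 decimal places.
\gamma(1) = -0.3270

Multiply the model equation by X_{t-k} and take expectations. With theta_0 = psi_0 = 1 and psi_j the MA(infinity) weights, this gives
  gamma(k) - sum_i phi_i gamma(k-i) = c_k,
  c_k = sigma^2 * sum_{j=k..q} theta_j psi_{j-k}   (c_k = 0 for k > q),
using gamma(-m) = gamma(m).
Pure AR (q = 0): c_0 = sigma^2 = 1, c_k = 0 for k >= 1.
Equations for k = 0 and k = 1 (AR order 1):
  gamma(0) = phi_1 gamma(1) + c_0
  gamma(1) = phi_1 gamma(0) + c_1
Substituting the second into the first: gamma(0) (1 - phi_1^2) = c_0 + phi_1 c_1, so
  gamma(0) = c_0 / (1 - phi_1^2) = 1 / (1 - (-0.298)^2) = 1 / 0.911196 = 1.097459.
  gamma(1) = phi_1 gamma(0) = (-0.298)(1.097459) = -0.327043.
Therefore gamma(1) = -0.3270 (to 4 decimal places).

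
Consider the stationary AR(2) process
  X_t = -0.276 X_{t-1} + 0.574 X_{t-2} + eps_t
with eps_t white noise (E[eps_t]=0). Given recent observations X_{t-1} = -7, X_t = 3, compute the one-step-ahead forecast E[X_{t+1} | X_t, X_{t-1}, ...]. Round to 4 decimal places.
E[X_{t+1} \mid \mathcal F_t] = -4.8460

For an AR(p) model X_t = c + sum_i phi_i X_{t-i} + eps_t, the
one-step-ahead conditional mean is
  E[X_{t+1} | X_t, ...] = c + sum_i phi_i X_{t+1-i}.
Substitute known values:
  E[X_{t+1} | ...] = (-0.276) * (3) + (0.574) * (-7)
                   = -4.8460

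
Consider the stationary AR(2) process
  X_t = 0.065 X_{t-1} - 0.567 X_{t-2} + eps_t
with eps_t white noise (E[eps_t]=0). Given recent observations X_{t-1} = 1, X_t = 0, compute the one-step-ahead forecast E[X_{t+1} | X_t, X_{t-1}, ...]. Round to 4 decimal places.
E[X_{t+1} \mid \mathcal F_t] = -0.5670

For an AR(p) model X_t = c + sum_i phi_i X_{t-i} + eps_t, the
one-step-ahead conditional mean is
  E[X_{t+1} | X_t, ...] = c + sum_i phi_i X_{t+1-i}.
Substitute known values:
  E[X_{t+1} | ...] = (0.065) * (0) + (-0.567) * (1)
                   = -0.5670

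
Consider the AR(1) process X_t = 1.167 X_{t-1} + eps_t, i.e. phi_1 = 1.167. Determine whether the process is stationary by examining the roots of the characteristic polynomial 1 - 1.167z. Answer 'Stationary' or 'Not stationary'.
\text{Not stationary}

The AR(p) characteristic polynomial is P(z) = 1 - 1.167z.
Stationarity requires all roots to lie outside the unit circle, i.e. |z| > 1 for every root.
This is linear in z: 1 + (-1.167) z = 0  =>  z = -1/(-1.167) = 0.856898,  |z| = 0.856898.
Moduli of all roots: 0.8569.
All moduli strictly greater than 1? No.
Verdict: Not stationary.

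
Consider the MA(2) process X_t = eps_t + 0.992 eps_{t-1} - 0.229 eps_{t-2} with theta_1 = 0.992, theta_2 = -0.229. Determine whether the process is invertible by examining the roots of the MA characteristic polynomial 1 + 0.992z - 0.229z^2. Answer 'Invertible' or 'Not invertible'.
\text{Not invertible}

The MA(q) characteristic polynomial is P(z) = 1 + 0.992z - 0.229z^2.
Invertibility requires all roots to lie outside the unit circle, i.e. |z| > 1 for every root.
Set 1 + (0.992) z + (-0.229) z^2 = 0, i.e. a z^2 + b z + c = 0 with a = -0.229, b = 0.992, c = 1.
Discriminant D = b^2 - 4ac = (0.992)^2 - 4*(-0.229)*1 = 0.984064 - (-0.916) = 1.900064.
D >= 0, so the roots are real: z = (-b +/- sqrt(D)) / (2a) = (-0.992 +/- 1.378428) / (-0.458).
  z_1 = (-0.992 + 1.378428) / (-0.458) = -0.8437,   |z_1| = 0.8437.
  z_2 = (-0.992 - 1.378428) / (-0.458) = 5.1756,   |z_2| = 5.1756.
Moduli of all roots: 0.8437, 5.1756.
All moduli strictly greater than 1? No.
Verdict: Not invertible.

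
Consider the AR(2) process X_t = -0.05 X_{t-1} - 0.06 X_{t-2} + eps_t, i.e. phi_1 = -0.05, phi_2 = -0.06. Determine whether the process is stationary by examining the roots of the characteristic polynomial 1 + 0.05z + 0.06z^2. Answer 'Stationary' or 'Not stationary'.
\text{Stationary}

The AR(p) characteristic polynomial is P(z) = 1 + 0.05z + 0.06z^2.
Stationarity requires all roots to lie outside the unit circle, i.e. |z| > 1 for every root.
Set 1 + (0.05) z + (0.06) z^2 = 0, i.e. a z^2 + b z + c = 0 with a = 0.06, b = 0.05, c = 1.
Discriminant D = b^2 - 4ac = (0.05)^2 - 4*(0.06)*1 = 0.0025 - (0.24) = -0.2375.
D < 0, so the roots are the complex-conjugate pair z = (-b +/- i sqrt(-D)) / (2a) = -0.4167 +/- 4.0612i.
For a conjugate pair |z|^2 = z * conj(z) = (product of roots) = c/a = 1/(0.06) = 16.666667, so |z| = sqrt(16.666667) = 4.0825 for both roots.
Moduli of all roots: 4.0825, 4.0825.
All moduli strictly greater than 1? Yes.
Verdict: Stationary.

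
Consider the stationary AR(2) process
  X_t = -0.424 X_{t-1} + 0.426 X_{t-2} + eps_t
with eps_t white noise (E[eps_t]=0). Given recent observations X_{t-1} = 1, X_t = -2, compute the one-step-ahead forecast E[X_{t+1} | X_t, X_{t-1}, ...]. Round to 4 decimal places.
E[X_{t+1} \mid \mathcal F_t] = 1.2740

For an AR(p) model X_t = c + sum_i phi_i X_{t-i} + eps_t, the
one-step-ahead conditional mean is
  E[X_{t+1} | X_t, ...] = c + sum_i phi_i X_{t+1-i}.
Substitute known values:
  E[X_{t+1} | ...] = (-0.424) * (-2) + (0.426) * (1)
                   = 1.2740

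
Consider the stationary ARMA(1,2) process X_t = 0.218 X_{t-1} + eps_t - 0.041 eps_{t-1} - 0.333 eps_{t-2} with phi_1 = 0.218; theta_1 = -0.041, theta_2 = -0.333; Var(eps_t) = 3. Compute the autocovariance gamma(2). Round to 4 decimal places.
\gamma(2) = -0.9043

Multiply the model equation by X_{t-k} and take expectations. With theta_0 = psi_0 = 1 and psi_j the MA(infinity) weights, this gives
  gamma(k) - sum_i phi_i gamma(k-i) = c_k,
  c_k = sigma^2 * sum_{j=k..q} theta_j psi_{j-k}   (c_k = 0 for k > q),
using gamma(-m) = gamma(m).
psi-weights needed (psi_j = theta_j + sum_i phi_i psi_{j-i}):
  psi_1 = theta_1 + phi_1 = -0.041 + (0.218) = 0.177
  psi_2 = theta_2 + phi_1 psi_1 = -0.333 + (0.218)(0.177) = -0.294414
Right-hand sides:
  c_0 = sigma^2 (1 + theta_1 psi_1 + theta_2 psi_2) = 3 * (1 + (-0.041)(0.177) + (-0.333)(-0.294414)) = 3 * 1.090783 = 3.272349
  c_1 = sigma^2 (theta_1 + theta_2 psi_1) = 3 * (-0.041 + (-0.333)(0.177)) = -0.299823
  c_2 = sigma^2 theta_2 = 3 * (-0.333) = -0.999
Equations for k = 0 and k = 1 (AR order 1):
  gamma(0) = phi_1 gamma(1) + c_0
  gamma(1) = phi_1 gamma(0) + c_1
Substituting the second into the first: gamma(0) (1 - phi_1^2) = c_0 + phi_1 c_1, so
  gamma(0) = (c_0 + phi_1 c_1) / (1 - phi_1^2) = (3.272349 + (0.218)(-0.299823)) / (1 - (0.218)^2) = 3.206987 / 0.952476 = 3.367001.
  gamma(1) = phi_1 gamma(0) + c_1 = (0.218)(3.367001) + (-0.299823) = 0.434183.
For k = 2: gamma(2) = phi_1 gamma(1) + c_2
  = (0.218)(0.434183) + (-0.999) = -0.904348.
Therefore gamma(2) = -0.9043 (to 4 decimal places).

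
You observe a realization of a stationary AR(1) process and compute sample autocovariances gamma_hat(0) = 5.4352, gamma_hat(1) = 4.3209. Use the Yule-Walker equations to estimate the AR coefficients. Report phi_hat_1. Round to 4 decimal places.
\hat\phi_{1} = 0.7950

The Yule-Walker equations for an AR(p) process read, in matrix form,
  Gamma_p phi = r_p,   with   (Gamma_p)_{ij} = gamma(|i - j|),
                       (r_p)_i = gamma(i),   i,j = 1..p.
Substitute the sample gammas (Toeplitz matrix and right-hand side of size 1):
  Gamma_p = [[5.4352]]
  r_p     = [4.3209]
With p = 1 this is the single equation gamma(0) phi_1 = gamma(1):
  phi_hat_1 = gamma(1) / gamma(0) = 4.3209 / 5.4352 = 0.7950.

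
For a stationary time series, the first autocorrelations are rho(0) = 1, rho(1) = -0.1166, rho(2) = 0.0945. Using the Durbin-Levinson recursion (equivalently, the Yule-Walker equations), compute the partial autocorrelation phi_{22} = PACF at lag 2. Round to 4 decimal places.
\phi_{22} = 0.0820

The PACF at lag k is phi_{kk}, the last component of the solution
to the Yule-Walker system G_k phi = r_k where
  (G_k)_{ij} = rho(|i - j|), (r_k)_i = rho(i), i,j = 1..k.
Equivalently, Durbin-Levinson gives phi_{kk} iteratively:
  phi_{11} = rho(1)
  phi_{kk} = [rho(k) - sum_{j=1..k-1} phi_{k-1,j} rho(k-j)]
            / [1 - sum_{j=1..k-1} phi_{k-1,j} rho(j)],
  phi_{k,j} = phi_{k-1,j} - phi_{kk} phi_{k-1,k-j},  j = 1..k-1.
Step k = 1:
  phi_11 = rho(1) = -0.1166.
Step k = 2:
  phi_22 = [rho(2) - phi_11 rho(1)] / [1 - phi_11 rho(1)] = [0.0945 - (-0.1166)(-0.1166)] / [1 - (-0.1166)(-0.1166)]
         = 0.08090444 / 0.98640444 = 0.082.
Therefore phi_{22} = 0.0820.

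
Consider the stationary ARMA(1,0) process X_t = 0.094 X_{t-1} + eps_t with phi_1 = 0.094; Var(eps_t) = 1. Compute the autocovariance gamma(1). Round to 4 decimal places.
\gamma(1) = 0.0948

Multiply the model equation by X_{t-k} and take expectations. With theta_0 = psi_0 = 1 and psi_j the MA(infinity) weights, this gives
  gamma(k) - sum_i phi_i gamma(k-i) = c_k,
  c_k = sigma^2 * sum_{j=k..q} theta_j psi_{j-k}   (c_k = 0 for k > q),
using gamma(-m) = gamma(m).
Pure AR (q = 0): c_0 = sigma^2 = 1, c_k = 0 for k >= 1.
Equations for k = 0 and k = 1 (AR order 1):
  gamma(0) = phi_1 gamma(1) + c_0
  gamma(1) = phi_1 gamma(0) + c_1
Substituting the second into the first: gamma(0) (1 - phi_1^2) = c_0 + phi_1 c_1, so
  gamma(0) = c_0 / (1 - phi_1^2) = 1 / (1 - (0.094)^2) = 1 / 0.991164 = 1.008915.
  gamma(1) = phi_1 gamma(0) = (0.094)(1.008915) = 0.094838.
Therefore gamma(1) = 0.0948 (to 4 decimal places).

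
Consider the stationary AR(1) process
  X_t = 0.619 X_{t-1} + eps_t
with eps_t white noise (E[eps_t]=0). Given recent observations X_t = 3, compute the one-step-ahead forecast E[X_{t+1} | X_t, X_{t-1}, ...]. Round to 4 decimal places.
E[X_{t+1} \mid \mathcal F_t] = 1.8570

For an AR(p) model X_t = c + sum_i phi_i X_{t-i} + eps_t, the
one-step-ahead conditional mean is
  E[X_{t+1} | X_t, ...] = c + sum_i phi_i X_{t+1-i}.
Substitute known values:
  E[X_{t+1} | ...] = (0.619) * (3)
                   = 1.8570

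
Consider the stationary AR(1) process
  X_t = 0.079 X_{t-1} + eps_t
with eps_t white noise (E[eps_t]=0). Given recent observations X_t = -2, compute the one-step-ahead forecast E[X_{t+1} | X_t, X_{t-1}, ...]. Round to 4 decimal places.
E[X_{t+1} \mid \mathcal F_t] = -0.1580

For an AR(p) model X_t = c + sum_i phi_i X_{t-i} + eps_t, the
one-step-ahead conditional mean is
  E[X_{t+1} | X_t, ...] = c + sum_i phi_i X_{t+1-i}.
Substitute known values:
  E[X_{t+1} | ...] = (0.079) * (-2)
                   = -0.1580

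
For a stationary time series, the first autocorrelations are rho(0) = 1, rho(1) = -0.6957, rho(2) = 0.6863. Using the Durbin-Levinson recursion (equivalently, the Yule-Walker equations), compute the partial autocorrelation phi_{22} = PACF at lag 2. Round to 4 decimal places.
\phi_{22} = 0.3921

The PACF at lag k is phi_{kk}, the last component of the solution
to the Yule-Walker system G_k phi = r_k where
  (G_k)_{ij} = rho(|i - j|), (r_k)_i = rho(i), i,j = 1..k.
Equivalently, Durbin-Levinson gives phi_{kk} iteratively:
  phi_{11} = rho(1)
  phi_{kk} = [rho(k) - sum_{j=1..k-1} phi_{k-1,j} rho(k-j)]
            / [1 - sum_{j=1..k-1} phi_{k-1,j} rho(j)],
  phi_{k,j} = phi_{k-1,j} - phi_{kk} phi_{k-1,k-j},  j = 1..k-1.
Step k = 1:
  phi_11 = rho(1) = -0.6957.
Step k = 2:
  phi_22 = [rho(2) - phi_11 rho(1)] / [1 - phi_11 rho(1)] = [0.6863 - (-0.6957)(-0.6957)] / [1 - (-0.6957)(-0.6957)]
         = 0.20230151 / 0.51600151 = 0.3921.
Therefore phi_{22} = 0.3921.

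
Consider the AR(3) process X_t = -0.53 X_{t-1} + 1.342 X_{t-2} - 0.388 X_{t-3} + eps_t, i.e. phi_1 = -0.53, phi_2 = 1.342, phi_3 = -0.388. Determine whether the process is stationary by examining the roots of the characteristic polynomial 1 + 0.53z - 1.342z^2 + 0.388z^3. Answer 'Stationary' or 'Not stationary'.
\text{Not stationary}

The AR(p) characteristic polynomial is P(z) = 1 + 0.53z - 1.342z^2 + 0.388z^3.
Stationarity requires all roots to lie outside the unit circle, i.e. |z| > 1 for every root.
Degree 3: look for a simple real root z0 first, then factor out (1 - z/z0) and solve the remaining quadratic.
Testing z0 = 2.5: P(2.5) = 1 + (0.53)(2.5) + (-1.342)(2.5)^2 + (0.388)(2.5)^3
  = 1 + (1.325) + (-8.3875) + (6.0625) = 0.  So z_0 = 2.5 is a root, |z_0| = 2.5.
Divide out the factor (1 - 0.4 z) = (1 - z/z0) (since 1/z0 = 0.4):
  P(z) = (1 - 0.4 z)(1 + (0.93) z + (-0.97) z^2)
  [check: z-coef 0.93 - (0.4) = 0.53; z^2-coef -0.97 - (0.4)(0.93) = -1.342; z^3-coef -(0.4)(-0.97) = 0.388.]
Remaining roots from the quadratic factor 1 + (0.93) z + (-0.97) z^2:
  Set 1 + (0.93) z + (-0.97) z^2 = 0, i.e. a z^2 + b z + c = 0 with a = -0.97, b = 0.93, c = 1.
  Discriminant D = b^2 - 4ac = (0.93)^2 - 4*(-0.97)*1 = 0.8649 - (-3.88) = 4.7449.
  D >= 0, so the roots are real: z = (-b +/- sqrt(D)) / (2a) = (-0.93 +/- 2.178279) / (-1.94).
    z_1 = (-0.93 + 2.178279) / (-1.94) = -0.6434,   |z_1| = 0.6434.
    z_2 = (-0.93 - 2.178279) / (-1.94) = 1.6022,   |z_2| = 1.6022.
Moduli of all roots: 2.5000, 0.6434, 1.6022.
All moduli strictly greater than 1? No.
Verdict: Not stationary.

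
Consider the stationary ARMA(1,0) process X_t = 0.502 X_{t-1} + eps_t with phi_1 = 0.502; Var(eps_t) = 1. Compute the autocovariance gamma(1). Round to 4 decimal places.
\gamma(1) = 0.6711

Multiply the model equation by X_{t-k} and take expectations. With theta_0 = psi_0 = 1 and psi_j the MA(infinity) weights, this gives
  gamma(k) - sum_i phi_i gamma(k-i) = c_k,
  c_k = sigma^2 * sum_{j=k..q} theta_j psi_{j-k}   (c_k = 0 for k > q),
using gamma(-m) = gamma(m).
Pure AR (q = 0): c_0 = sigma^2 = 1, c_k = 0 for k >= 1.
Equations for k = 0 and k = 1 (AR order 1):
  gamma(0) = phi_1 gamma(1) + c_0
  gamma(1) = phi_1 gamma(0) + c_1
Substituting the second into the first: gamma(0) (1 - phi_1^2) = c_0 + phi_1 c_1, so
  gamma(0) = c_0 / (1 - phi_1^2) = 1 / (1 - (0.502)^2) = 1 / 0.747996 = 1.336906.
  gamma(1) = phi_1 gamma(0) = (0.502)(1.336906) = 0.671127.
Therefore gamma(1) = 0.6711 (to 4 decimal places).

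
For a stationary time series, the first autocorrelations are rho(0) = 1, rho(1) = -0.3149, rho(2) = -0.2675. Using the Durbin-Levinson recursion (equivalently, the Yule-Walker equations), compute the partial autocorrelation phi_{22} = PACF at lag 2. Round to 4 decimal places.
\phi_{22} = -0.4070

The PACF at lag k is phi_{kk}, the last component of the solution
to the Yule-Walker system G_k phi = r_k where
  (G_k)_{ij} = rho(|i - j|), (r_k)_i = rho(i), i,j = 1..k.
Equivalently, Durbin-Levinson gives phi_{kk} iteratively:
  phi_{11} = rho(1)
  phi_{kk} = [rho(k) - sum_{j=1..k-1} phi_{k-1,j} rho(k-j)]
            / [1 - sum_{j=1..k-1} phi_{k-1,j} rho(j)],
  phi_{k,j} = phi_{k-1,j} - phi_{kk} phi_{k-1,k-j},  j = 1..k-1.
Step k = 1:
  phi_11 = rho(1) = -0.3149.
Step k = 2:
  phi_22 = [rho(2) - phi_11 rho(1)] / [1 - phi_11 rho(1)] = [-0.2675 - (-0.3149)(-0.3149)] / [1 - (-0.3149)(-0.3149)]
         = -0.36666201 / 0.90083799 = -0.407.
Therefore phi_{22} = -0.4070.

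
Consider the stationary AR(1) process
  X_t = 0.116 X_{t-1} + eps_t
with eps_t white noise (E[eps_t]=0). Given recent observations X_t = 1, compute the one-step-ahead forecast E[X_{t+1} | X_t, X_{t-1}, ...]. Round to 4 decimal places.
E[X_{t+1} \mid \mathcal F_t] = 0.1160

For an AR(p) model X_t = c + sum_i phi_i X_{t-i} + eps_t, the
one-step-ahead conditional mean is
  E[X_{t+1} | X_t, ...] = c + sum_i phi_i X_{t+1-i}.
Substitute known values:
  E[X_{t+1} | ...] = (0.116) * (1)
                   = 0.1160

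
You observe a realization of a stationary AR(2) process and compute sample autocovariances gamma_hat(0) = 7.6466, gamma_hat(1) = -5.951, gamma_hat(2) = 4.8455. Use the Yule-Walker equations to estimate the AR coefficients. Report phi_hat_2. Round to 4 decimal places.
\hat\phi_{2} = 0.0710

The Yule-Walker equations for an AR(p) process read, in matrix form,
  Gamma_p phi = r_p,   with   (Gamma_p)_{ij} = gamma(|i - j|),
                       (r_p)_i = gamma(i),   i,j = 1..p.
Substitute the sample gammas (Toeplitz matrix and right-hand side of size 2):
  Gamma_p = [[7.6466, -5.951], [-5.951, 7.6466]]
  r_p     = [-5.951, 4.8455]
Written out:
  7.6466 phi_1 - 5.951 phi_2 = -5.951
  -5.951 phi_1 + 7.6466 phi_2 = 4.8455
Solve by Cramer's rule:
  det = gamma(0)^2 - gamma(1)^2 = (7.6466)^2 - (-5.951)^2 = 58.47049156 - 35.414401 = 23.05609056
  phi_hat_1 = [gamma(1) gamma(0) - gamma(1) gamma(2)] / det = [(-5.951)(7.6466) - (-5.951)(4.8455)] / 23.05609056 = -16.6693461 / 23.05609056 = -0.723
  phi_hat_2 = [gamma(0) gamma(2) - gamma(1)^2] / det = [(7.6466)(4.8455) - (-5.951)^2] / 23.05609056 = 1.6371993 / 23.05609056 = 0.071
So phi_hat = [-0.7230, 0.0710].
Therefore phi_hat_2 = 0.0710.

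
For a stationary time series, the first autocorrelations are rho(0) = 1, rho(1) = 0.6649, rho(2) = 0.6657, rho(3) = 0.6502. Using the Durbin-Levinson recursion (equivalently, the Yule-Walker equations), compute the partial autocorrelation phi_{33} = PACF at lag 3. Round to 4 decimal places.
\phi_{33} = 0.2530

The PACF at lag k is phi_{kk}, the last component of the solution
to the Yule-Walker system G_k phi = r_k where
  (G_k)_{ij} = rho(|i - j|), (r_k)_i = rho(i), i,j = 1..k.
Equivalently, Durbin-Levinson gives phi_{kk} iteratively:
  phi_{11} = rho(1)
  phi_{kk} = [rho(k) - sum_{j=1..k-1} phi_{k-1,j} rho(k-j)]
            / [1 - sum_{j=1..k-1} phi_{k-1,j} rho(j)],
  phi_{k,j} = phi_{k-1,j} - phi_{kk} phi_{k-1,k-j},  j = 1..k-1.
Step k = 1:
  phi_11 = rho(1) = 0.6649.
Step k = 2:
  phi_22 = [rho(2) - phi_11 rho(1)] / [1 - phi_11 rho(1)] = [0.6657 - (0.6649)(0.6649)] / [1 - (0.6649)(0.6649)]
         = 0.22360799 / 0.55790799 = 0.400797.
  Update: phi_21 = phi_11 - phi_22 phi_11 = 0.6649 - (0.400797)(0.6649) = 0.39841.
Step k = 3:
  phi_33 = [rho(3) - phi_21 rho(2) - phi_22 rho(1)] / [1 - phi_21 rho(1) - phi_22 rho(2)]
    numerator   = 0.6502 - (0.39841)(0.6657) - (0.400797)(0.6649) = 0.11848843
    denominator = 1 - (0.39841)(0.6649) - (0.400797)(0.6657) = 0.46828652
  phi_33 = 0.11848843 / 0.46828652 = 0.253.
Therefore phi_{33} = 0.2530.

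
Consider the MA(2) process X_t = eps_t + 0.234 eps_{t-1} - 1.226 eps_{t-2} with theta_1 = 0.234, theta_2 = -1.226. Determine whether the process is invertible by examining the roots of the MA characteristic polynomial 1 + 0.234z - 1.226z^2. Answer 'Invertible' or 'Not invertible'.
\text{Not invertible}

The MA(q) characteristic polynomial is P(z) = 1 + 0.234z - 1.226z^2.
Invertibility requires all roots to lie outside the unit circle, i.e. |z| > 1 for every root.
Set 1 + (0.234) z + (-1.226) z^2 = 0, i.e. a z^2 + b z + c = 0 with a = -1.226, b = 0.234, c = 1.
Discriminant D = b^2 - 4ac = (0.234)^2 - 4*(-1.226)*1 = 0.054756 - (-4.904) = 4.958756.
D >= 0, so the roots are real: z = (-b +/- sqrt(D)) / (2a) = (-0.234 +/- 2.226826) / (-2.452).
  z_1 = (-0.234 + 2.226826) / (-2.452) = -0.8127,   |z_1| = 0.8127.
  z_2 = (-0.234 - 2.226826) / (-2.452) = 1.0036,   |z_2| = 1.0036.
Moduli of all roots: 0.8127, 1.0036.
All moduli strictly greater than 1? No.
Verdict: Not invertible.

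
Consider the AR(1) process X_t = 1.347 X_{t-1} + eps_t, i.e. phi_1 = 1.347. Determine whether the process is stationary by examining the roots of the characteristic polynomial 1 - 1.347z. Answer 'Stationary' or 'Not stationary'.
\text{Not stationary}

The AR(p) characteristic polynomial is P(z) = 1 - 1.347z.
Stationarity requires all roots to lie outside the unit circle, i.e. |z| > 1 for every root.
This is linear in z: 1 + (-1.347) z = 0  =>  z = -1/(-1.347) = 0.74239,  |z| = 0.74239.
Moduli of all roots: 0.7424.
All moduli strictly greater than 1? No.
Verdict: Not stationary.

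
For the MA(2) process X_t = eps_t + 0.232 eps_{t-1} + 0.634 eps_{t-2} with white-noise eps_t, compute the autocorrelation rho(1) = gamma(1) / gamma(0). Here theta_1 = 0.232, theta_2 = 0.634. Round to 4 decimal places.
\rho(1) = 0.2604

For an MA(q) process with theta_0 = 1, the autocovariance is
  gamma(k) = sigma^2 * sum_{i=0..q-k} theta_i * theta_{i+k},
and rho(k) = gamma(k) / gamma(0). Sigma^2 cancels.
  numerator   = (1)*(0.232) + (0.232)*(0.634) = 0.379088.
  denominator = (1)^2 + (0.232)^2 + (0.634)^2 = 1.45578.
  rho(1) = 0.379088 / 1.45578 = 0.2604.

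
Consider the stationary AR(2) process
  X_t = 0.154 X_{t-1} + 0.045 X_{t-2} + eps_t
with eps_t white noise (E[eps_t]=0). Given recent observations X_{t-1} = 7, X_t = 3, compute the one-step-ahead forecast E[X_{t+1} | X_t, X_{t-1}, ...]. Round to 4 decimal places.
E[X_{t+1} \mid \mathcal F_t] = 0.7770

For an AR(p) model X_t = c + sum_i phi_i X_{t-i} + eps_t, the
one-step-ahead conditional mean is
  E[X_{t+1} | X_t, ...] = c + sum_i phi_i X_{t+1-i}.
Substitute known values:
  E[X_{t+1} | ...] = (0.154) * (3) + (0.045) * (7)
                   = 0.7770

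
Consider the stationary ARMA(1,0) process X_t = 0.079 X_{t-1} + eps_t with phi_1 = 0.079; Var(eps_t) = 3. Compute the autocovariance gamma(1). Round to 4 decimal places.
\gamma(1) = 0.2385

Multiply the model equation by X_{t-k} and take expectations. With theta_0 = psi_0 = 1 and psi_j the MA(infinity) weights, this gives
  gamma(k) - sum_i phi_i gamma(k-i) = c_k,
  c_k = sigma^2 * sum_{j=k..q} theta_j psi_{j-k}   (c_k = 0 for k > q),
using gamma(-m) = gamma(m).
Pure AR (q = 0): c_0 = sigma^2 = 3, c_k = 0 for k >= 1.
Equations for k = 0 and k = 1 (AR order 1):
  gamma(0) = phi_1 gamma(1) + c_0
  gamma(1) = phi_1 gamma(0) + c_1
Substituting the second into the first: gamma(0) (1 - phi_1^2) = c_0 + phi_1 c_1, so
  gamma(0) = c_0 / (1 - phi_1^2) = 3 / (1 - (0.079)^2) = 3 / 0.993759 = 3.018841.
  gamma(1) = phi_1 gamma(0) = (0.079)(3.018841) = 0.238488.
Therefore gamma(1) = 0.2385 (to 4 decimal places).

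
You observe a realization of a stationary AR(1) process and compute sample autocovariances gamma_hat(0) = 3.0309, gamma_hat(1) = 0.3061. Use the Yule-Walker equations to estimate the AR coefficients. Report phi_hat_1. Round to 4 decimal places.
\hat\phi_{1} = 0.1010

The Yule-Walker equations for an AR(p) process read, in matrix form,
  Gamma_p phi = r_p,   with   (Gamma_p)_{ij} = gamma(|i - j|),
                       (r_p)_i = gamma(i),   i,j = 1..p.
Substitute the sample gammas (Toeplitz matrix and right-hand side of size 1):
  Gamma_p = [[3.0309]]
  r_p     = [0.3061]
With p = 1 this is the single equation gamma(0) phi_1 = gamma(1):
  phi_hat_1 = gamma(1) / gamma(0) = 0.3061 / 3.0309 = 0.1010.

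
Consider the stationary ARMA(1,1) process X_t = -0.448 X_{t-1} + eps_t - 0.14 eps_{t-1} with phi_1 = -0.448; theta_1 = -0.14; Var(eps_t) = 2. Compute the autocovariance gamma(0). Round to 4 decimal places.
\gamma(0) = 2.8651

Multiply the model equation by X_{t-k} and take expectations. With theta_0 = psi_0 = 1 and psi_j the MA(infinity) weights, this gives
  gamma(k) - sum_i phi_i gamma(k-i) = c_k,
  c_k = sigma^2 * sum_{j=k..q} theta_j psi_{j-k}   (c_k = 0 for k > q),
using gamma(-m) = gamma(m).
psi-weights needed (psi_j = theta_j + sum_i phi_i psi_{j-i}):
  psi_1 = theta_1 + phi_1 = -0.14 + (-0.448) = -0.588
Right-hand sides:
  c_0 = sigma^2 (1 + theta_1 psi_1) = 2 * (1 + (-0.14)(-0.588)) = 2 * 1.08232 = 2.16464
  c_1 = sigma^2 theta_1 = 2 * (-0.14) = -0.28
  c_2 = 0
Equations for k = 0 and k = 1 (AR order 1):
  gamma(0) = phi_1 gamma(1) + c_0
  gamma(1) = phi_1 gamma(0) + c_1
Substituting the second into the first: gamma(0) (1 - phi_1^2) = c_0 + phi_1 c_1, so
  gamma(0) = (c_0 + phi_1 c_1) / (1 - phi_1^2) = (2.16464 + (-0.448)(-0.28)) / (1 - (-0.448)^2) = 2.29008 / 0.799296 = 2.865121.
Therefore gamma(0) = 2.8651 (to 4 decimal places).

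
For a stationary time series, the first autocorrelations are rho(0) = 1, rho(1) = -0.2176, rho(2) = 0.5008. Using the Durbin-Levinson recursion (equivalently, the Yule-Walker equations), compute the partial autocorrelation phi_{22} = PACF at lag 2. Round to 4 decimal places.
\phi_{22} = 0.4760

The PACF at lag k is phi_{kk}, the last component of the solution
to the Yule-Walker system G_k phi = r_k where
  (G_k)_{ij} = rho(|i - j|), (r_k)_i = rho(i), i,j = 1..k.
Equivalently, Durbin-Levinson gives phi_{kk} iteratively:
  phi_{11} = rho(1)
  phi_{kk} = [rho(k) - sum_{j=1..k-1} phi_{k-1,j} rho(k-j)]
            / [1 - sum_{j=1..k-1} phi_{k-1,j} rho(j)],
  phi_{k,j} = phi_{k-1,j} - phi_{kk} phi_{k-1,k-j},  j = 1..k-1.
Step k = 1:
  phi_11 = rho(1) = -0.2176.
Step k = 2:
  phi_22 = [rho(2) - phi_11 rho(1)] / [1 - phi_11 rho(1)] = [0.5008 - (-0.2176)(-0.2176)] / [1 - (-0.2176)(-0.2176)]
         = 0.45345024 / 0.95265024 = 0.476.
Therefore phi_{22} = 0.4760.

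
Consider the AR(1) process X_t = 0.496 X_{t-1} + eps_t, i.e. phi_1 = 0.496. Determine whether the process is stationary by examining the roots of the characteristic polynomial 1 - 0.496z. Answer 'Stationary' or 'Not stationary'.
\text{Stationary}

The AR(p) characteristic polynomial is P(z) = 1 - 0.496z.
Stationarity requires all roots to lie outside the unit circle, i.e. |z| > 1 for every root.
This is linear in z: 1 + (-0.496) z = 0  =>  z = -1/(-0.496) = 2.016129,  |z| = 2.016129.
Moduli of all roots: 2.0161.
All moduli strictly greater than 1? Yes.
Verdict: Stationary.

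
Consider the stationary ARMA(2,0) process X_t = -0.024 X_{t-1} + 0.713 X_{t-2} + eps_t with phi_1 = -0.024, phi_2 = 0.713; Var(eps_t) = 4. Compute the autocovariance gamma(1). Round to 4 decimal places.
\gamma(1) = -0.6852

Multiply the model equation by X_{t-k} and take expectations. With theta_0 = psi_0 = 1 and psi_j the MA(infinity) weights, this gives
  gamma(k) - sum_i phi_i gamma(k-i) = c_k,
  c_k = sigma^2 * sum_{j=k..q} theta_j psi_{j-k}   (c_k = 0 for k > q),
using gamma(-m) = gamma(m).
Pure AR (q = 0): c_0 = sigma^2 = 4, c_k = 0 for k >= 1.
Equations for k = 0, 1, 2 (AR order 2, c_2 = 0):
  (E0) gamma(0) = phi_1 gamma(1) + phi_2 gamma(2) + c_0
  (E1) gamma(1) = phi_1 gamma(0) + phi_2 gamma(1) + c_1
  (E2) gamma(2) = phi_1 gamma(1) + phi_2 gamma(0)
From (E1): gamma(1) = A gamma(0) + B with
  A = phi_1 / (1 - phi_2) = -0.024 / 0.287 = -0.083624,   B = c_1 / (1 - phi_2) = 0 / 0.287 = 0.
Insert (E2) into (E0): gamma(0) (1 - phi_2^2) = phi_1 (1 + phi_2) gamma(1) + c_0.
  phi_1 (1 + phi_2) = (-0.024)(1.713) = -0.041112,   1 - phi_2^2 = 0.491631.
Replace gamma(1) by A gamma(0) + B and collect gamma(0):
  gamma(0) [0.491631 - (-0.041112)(-0.083624)] = c_0 = 4
  gamma(0) * 0.488193 = 4
  gamma(0) = 4 / 0.488193 = 8.19348.
  gamma(1) = A gamma(0) = (-0.083624)(8.19348) = -0.685169.
Therefore gamma(1) = -0.6852 (to 4 decimal places).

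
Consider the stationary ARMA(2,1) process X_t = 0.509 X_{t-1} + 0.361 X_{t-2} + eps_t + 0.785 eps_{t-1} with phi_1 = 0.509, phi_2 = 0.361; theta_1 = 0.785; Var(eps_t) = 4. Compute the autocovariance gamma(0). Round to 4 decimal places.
\gamma(0) = 36.0760

Multiply the model equation by X_{t-k} and take expectations. With theta_0 = psi_0 = 1 and psi_j the MA(infinity) weights, this gives
  gamma(k) - sum_i phi_i gamma(k-i) = c_k,
  c_k = sigma^2 * sum_{j=k..q} theta_j psi_{j-k}   (c_k = 0 for k > q),
using gamma(-m) = gamma(m).
psi-weights needed (psi_j = theta_j + sum_i phi_i psi_{j-i}):
  psi_1 = theta_1 + phi_1 = 0.785 + (0.509) = 1.294
Right-hand sides:
  c_0 = sigma^2 (1 + theta_1 psi_1) = 4 * (1 + (0.785)(1.294)) = 4 * 2.01579 = 8.06316
  c_1 = sigma^2 theta_1 = 4 * (0.785) = 3.14
  c_2 = 0
Equations for k = 0, 1, 2 (AR order 2, c_2 = 0):
  (E0) gamma(0) = phi_1 gamma(1) + phi_2 gamma(2) + c_0
  (E1) gamma(1) = phi_1 gamma(0) + phi_2 gamma(1) + c_1
  (E2) gamma(2) = phi_1 gamma(1) + phi_2 gamma(0)
From (E1): gamma(1) = A gamma(0) + B with
  A = phi_1 / (1 - phi_2) = 0.509 / 0.639 = 0.796557,   B = c_1 / (1 - phi_2) = 3.14 / 0.639 = 4.913928.
Insert (E2) into (E0): gamma(0) (1 - phi_2^2) = phi_1 (1 + phi_2) gamma(1) + c_0.
  phi_1 (1 + phi_2) = (0.509)(1.361) = 0.692749,   1 - phi_2^2 = 0.869679.
Replace gamma(1) by A gamma(0) + B and collect gamma(0):
  gamma(0) [0.869679 - (0.692749)(0.796557)] = (0.692749)(4.913928) + 8.06316
  gamma(0) * 0.317865 = 11.467279
  gamma(0) = 11.467279 / 0.317865 = 36.075957.
Therefore gamma(0) = 36.0760 (to 4 decimal places).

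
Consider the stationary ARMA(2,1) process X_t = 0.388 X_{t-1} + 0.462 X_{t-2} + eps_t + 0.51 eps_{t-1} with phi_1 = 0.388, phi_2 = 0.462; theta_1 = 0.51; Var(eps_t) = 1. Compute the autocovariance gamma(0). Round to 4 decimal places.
\gamma(0) = 5.2873

Multiply the model equation by X_{t-k} and take expectations. With theta_0 = psi_0 = 1 and psi_j the MA(infinity) weights, this gives
  gamma(k) - sum_i phi_i gamma(k-i) = c_k,
  c_k = sigma^2 * sum_{j=k..q} theta_j psi_{j-k}   (c_k = 0 for k > q),
using gamma(-m) = gamma(m).
psi-weights needed (psi_j = theta_j + sum_i phi_i psi_{j-i}):
  psi_1 = theta_1 + phi_1 = 0.51 + (0.388) = 0.898
Right-hand sides:
  c_0 = sigma^2 (1 + theta_1 psi_1) = 1 * (1 + (0.51)(0.898)) = 1 * 1.45798 = 1.45798
  c_1 = sigma^2 theta_1 = 1 * (0.51) = 0.51
  c_2 = 0
Equations for k = 0, 1, 2 (AR order 2, c_2 = 0):
  (E0) gamma(0) = phi_1 gamma(1) + phi_2 gamma(2) + c_0
  (E1) gamma(1) = phi_1 gamma(0) + phi_2 gamma(1) + c_1
  (E2) gamma(2) = phi_1 gamma(1) + phi_2 gamma(0)
From (E1): gamma(1) = A gamma(0) + B with
  A = phi_1 / (1 - phi_2) = 0.388 / 0.538 = 0.72119,   B = c_1 / (1 - phi_2) = 0.51 / 0.538 = 0.947955.
Insert (E2) into (E0): gamma(0) (1 - phi_2^2) = phi_1 (1 + phi_2) gamma(1) + c_0.
  phi_1 (1 + phi_2) = (0.388)(1.462) = 0.567256,   1 - phi_2^2 = 0.786556.
Replace gamma(1) by A gamma(0) + B and collect gamma(0):
  gamma(0) [0.786556 - (0.567256)(0.72119)] = (0.567256)(0.947955) + 1.45798
  gamma(0) * 0.377457 = 1.995713
  gamma(0) = 1.995713 / 0.377457 = 5.287262.
Therefore gamma(0) = 5.2873 (to 4 decimal places).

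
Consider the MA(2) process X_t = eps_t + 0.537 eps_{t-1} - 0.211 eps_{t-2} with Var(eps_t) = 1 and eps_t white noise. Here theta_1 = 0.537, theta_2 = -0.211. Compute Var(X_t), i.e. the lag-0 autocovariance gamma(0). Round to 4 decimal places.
\gamma(0) = 1.3329

For an MA(q) process X_t = eps_t + sum_i theta_i eps_{t-i} with
Var(eps_t) = sigma^2, the variance is
  gamma(0) = sigma^2 * (1 + sum_i theta_i^2).
  sum_i theta_i^2 = (0.537)^2 + (-0.211)^2 = 0.288369 + 0.044521 = 0.33289.
  gamma(0) = 1 * (1 + 0.33289) = 1 * 1.33289 = 1.33289, which rounds to 1.3329.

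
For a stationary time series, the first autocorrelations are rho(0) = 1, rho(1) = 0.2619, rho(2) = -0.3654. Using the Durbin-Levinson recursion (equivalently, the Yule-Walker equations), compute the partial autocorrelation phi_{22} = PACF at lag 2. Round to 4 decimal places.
\phi_{22} = -0.4660

The PACF at lag k is phi_{kk}, the last component of the solution
to the Yule-Walker system G_k phi = r_k where
  (G_k)_{ij} = rho(|i - j|), (r_k)_i = rho(i), i,j = 1..k.
Equivalently, Durbin-Levinson gives phi_{kk} iteratively:
  phi_{11} = rho(1)
  phi_{kk} = [rho(k) - sum_{j=1..k-1} phi_{k-1,j} rho(k-j)]
            / [1 - sum_{j=1..k-1} phi_{k-1,j} rho(j)],
  phi_{k,j} = phi_{k-1,j} - phi_{kk} phi_{k-1,k-j},  j = 1..k-1.
Step k = 1:
  phi_11 = rho(1) = 0.2619.
Step k = 2:
  phi_22 = [rho(2) - phi_11 rho(1)] / [1 - phi_11 rho(1)] = [-0.3654 - (0.2619)(0.2619)] / [1 - (0.2619)(0.2619)]
         = -0.43399161 / 0.93140839 = -0.466.
Therefore phi_{22} = -0.4660.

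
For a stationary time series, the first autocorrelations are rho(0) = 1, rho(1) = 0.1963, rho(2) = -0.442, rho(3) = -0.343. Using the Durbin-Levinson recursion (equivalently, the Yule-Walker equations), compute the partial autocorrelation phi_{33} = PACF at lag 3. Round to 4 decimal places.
\phi_{33} = -0.1591

The PACF at lag k is phi_{kk}, the last component of the solution
to the Yule-Walker system G_k phi = r_k where
  (G_k)_{ij} = rho(|i - j|), (r_k)_i = rho(i), i,j = 1..k.
Equivalently, Durbin-Levinson gives phi_{kk} iteratively:
  phi_{11} = rho(1)
  phi_{kk} = [rho(k) - sum_{j=1..k-1} phi_{k-1,j} rho(k-j)]
            / [1 - sum_{j=1..k-1} phi_{k-1,j} rho(j)],
  phi_{k,j} = phi_{k-1,j} - phi_{kk} phi_{k-1,k-j},  j = 1..k-1.
Step k = 1:
  phi_11 = rho(1) = 0.1963.
Step k = 2:
  phi_22 = [rho(2) - phi_11 rho(1)] / [1 - phi_11 rho(1)] = [-0.442 - (0.1963)(0.1963)] / [1 - (0.1963)(0.1963)]
         = -0.48053369 / 0.96146631 = -0.499793.
  Update: phi_21 = phi_11 - phi_22 phi_11 = 0.1963 - (-0.499793)(0.1963) = 0.294409.
Step k = 3:
  phi_33 = [rho(3) - phi_21 rho(2) - phi_22 rho(1)] / [1 - phi_21 rho(1) - phi_22 rho(2)]
    numerator   = -0.343 - (0.294409)(-0.442) - (-0.499793)(0.1963) = -0.11476182
    denominator = 1 - (0.294409)(0.1963) - (-0.499793)(-0.442) = 0.72129916
  phi_33 = -0.11476182 / 0.72129916 = -0.1591.
Therefore phi_{33} = -0.1591.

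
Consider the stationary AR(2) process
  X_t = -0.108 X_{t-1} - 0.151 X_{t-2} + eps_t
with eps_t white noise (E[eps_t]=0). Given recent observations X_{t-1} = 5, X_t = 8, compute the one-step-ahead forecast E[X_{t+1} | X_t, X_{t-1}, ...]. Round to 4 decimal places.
E[X_{t+1} \mid \mathcal F_t] = -1.6190

For an AR(p) model X_t = c + sum_i phi_i X_{t-i} + eps_t, the
one-step-ahead conditional mean is
  E[X_{t+1} | X_t, ...] = c + sum_i phi_i X_{t+1-i}.
Substitute known values:
  E[X_{t+1} | ...] = (-0.108) * (8) + (-0.151) * (5)
                   = -1.6190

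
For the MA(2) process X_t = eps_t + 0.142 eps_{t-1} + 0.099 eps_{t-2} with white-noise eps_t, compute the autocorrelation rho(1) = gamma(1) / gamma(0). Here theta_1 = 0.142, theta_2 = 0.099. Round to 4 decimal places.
\rho(1) = 0.1515

For an MA(q) process with theta_0 = 1, the autocovariance is
  gamma(k) = sigma^2 * sum_{i=0..q-k} theta_i * theta_{i+k},
and rho(k) = gamma(k) / gamma(0). Sigma^2 cancels.
  numerator   = (1)*(0.142) + (0.142)*(0.099) = 0.156058.
  denominator = (1)^2 + (0.142)^2 + (0.099)^2 = 1.029965.
  rho(1) = 0.156058 / 1.029965 = 0.1515.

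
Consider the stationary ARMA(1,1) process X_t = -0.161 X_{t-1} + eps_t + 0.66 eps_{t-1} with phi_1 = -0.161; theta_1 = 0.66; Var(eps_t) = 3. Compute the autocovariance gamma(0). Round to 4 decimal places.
\gamma(0) = 3.7669

Multiply the model equation by X_{t-k} and take expectations. With theta_0 = psi_0 = 1 and psi_j the MA(infinity) weights, this gives
  gamma(k) - sum_i phi_i gamma(k-i) = c_k,
  c_k = sigma^2 * sum_{j=k..q} theta_j psi_{j-k}   (c_k = 0 for k > q),
using gamma(-m) = gamma(m).
psi-weights needed (psi_j = theta_j + sum_i phi_i psi_{j-i}):
  psi_1 = theta_1 + phi_1 = 0.66 + (-0.161) = 0.499
Right-hand sides:
  c_0 = sigma^2 (1 + theta_1 psi_1) = 3 * (1 + (0.66)(0.499)) = 3 * 1.32934 = 3.98802
  c_1 = sigma^2 theta_1 = 3 * (0.66) = 1.98
  c_2 = 0
Equations for k = 0 and k = 1 (AR order 1):
  gamma(0) = phi_1 gamma(1) + c_0
  gamma(1) = phi_1 gamma(0) + c_1
Substituting the second into the first: gamma(0) (1 - phi_1^2) = c_0 + phi_1 c_1, so
  gamma(0) = (c_0 + phi_1 c_1) / (1 - phi_1^2) = (3.98802 + (-0.161)(1.98)) / (1 - (-0.161)^2) = 3.66924 / 0.974079 = 3.766881.
Therefore gamma(0) = 3.7669 (to 4 decimal places).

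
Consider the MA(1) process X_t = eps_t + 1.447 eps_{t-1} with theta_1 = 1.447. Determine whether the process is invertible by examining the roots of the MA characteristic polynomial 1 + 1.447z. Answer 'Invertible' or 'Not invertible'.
\text{Not invertible}

The MA(q) characteristic polynomial is P(z) = 1 + 1.447z.
Invertibility requires all roots to lie outside the unit circle, i.e. |z| > 1 for every root.
This is linear in z: 1 + (1.447) z = 0  =>  z = -1/(1.447) = -0.691085,  |z| = 0.691085.
Moduli of all roots: 0.6911.
All moduli strictly greater than 1? No.
Verdict: Not invertible.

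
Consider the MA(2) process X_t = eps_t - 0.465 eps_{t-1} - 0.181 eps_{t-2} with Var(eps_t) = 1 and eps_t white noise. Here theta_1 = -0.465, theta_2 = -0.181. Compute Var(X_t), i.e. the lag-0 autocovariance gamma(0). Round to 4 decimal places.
\gamma(0) = 1.2490

For an MA(q) process X_t = eps_t + sum_i theta_i eps_{t-i} with
Var(eps_t) = sigma^2, the variance is
  gamma(0) = sigma^2 * (1 + sum_i theta_i^2).
  sum_i theta_i^2 = (-0.465)^2 + (-0.181)^2 = 0.216225 + 0.032761 = 0.248986.
  gamma(0) = 1 * (1 + 0.248986) = 1 * 1.248986 = 1.248986, which rounds to 1.2490.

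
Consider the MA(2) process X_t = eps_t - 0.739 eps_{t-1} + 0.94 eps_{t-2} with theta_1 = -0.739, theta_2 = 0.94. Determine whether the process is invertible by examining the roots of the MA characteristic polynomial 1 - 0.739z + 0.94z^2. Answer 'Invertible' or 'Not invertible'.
\text{Invertible}

The MA(q) characteristic polynomial is P(z) = 1 - 0.739z + 0.94z^2.
Invertibility requires all roots to lie outside the unit circle, i.e. |z| > 1 for every root.
Set 1 + (-0.739) z + (0.94) z^2 = 0, i.e. a z^2 + b z + c = 0 with a = 0.94, b = -0.739, c = 1.
Discriminant D = b^2 - 4ac = (-0.739)^2 - 4*(0.94)*1 = 0.546121 - (3.76) = -3.213879.
D < 0, so the roots are the complex-conjugate pair z = (-b +/- i sqrt(-D)) / (2a) = 0.3931 +/- 0.9536i.
For a conjugate pair |z|^2 = z * conj(z) = (product of roots) = c/a = 1/(0.94) = 1.06383, so |z| = sqrt(1.06383) = 1.0314 for both roots.
Moduli of all roots: 1.0314, 1.0314.
All moduli strictly greater than 1? Yes.
Verdict: Invertible.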